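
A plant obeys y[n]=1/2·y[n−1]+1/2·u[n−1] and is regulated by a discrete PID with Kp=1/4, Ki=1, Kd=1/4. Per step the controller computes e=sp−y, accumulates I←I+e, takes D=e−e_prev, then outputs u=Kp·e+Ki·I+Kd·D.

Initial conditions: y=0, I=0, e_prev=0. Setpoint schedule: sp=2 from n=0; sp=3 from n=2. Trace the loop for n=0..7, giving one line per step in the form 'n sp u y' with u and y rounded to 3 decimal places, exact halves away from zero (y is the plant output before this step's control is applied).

0 2 3.000 0.000
1 2 2.250 1.500
2 3 4.063 1.875
3 3 3.391 2.969
4 3 3.379 3.180
5 3 3.103 3.279
6 3 2.981 3.191
7 3 2.925 3.086

(exact arithmetic carried between steps; '≈' marks a value shown rounded to 6 d.p. or computed from one; I and e_prev carry over from the previous line; the table rounds u and y to 3 d.p., halves away from zero)
n=0: y=0, sp=2, e=sp−y=2; I=2, D=e−e_prev=2; u=1/4·2+1·2+1/4·2=3; next y=1/2·0+1/2·3=1.5
n=1: y=1.5, sp=2, e=sp−y=0.5; I=2.5, D=e−e_prev=-1.5; u=1/4·0.5+1·2.5+1/4·(-1.5)=2.25; next y=1/2·1.5+1/2·2.25=1.875
n=2: y=1.875, sp=3, e=sp−y=1.125; I=3.625, D=e−e_prev=0.625; u=1/4·1.125+1·3.625+1/4·0.625=4.0625; next y=1/2·1.875+1/2·4.0625=2.96875
n=3: y=2.96875, sp=3, e=sp−y=0.03125; I=3.65625, D=e−e_prev=-1.09375; u=1/4·0.03125+1·3.65625+1/4·(-1.09375)=3.390625; next y=1/2·2.96875+1/2·3.390625≈3.179688
n=4: y≈3.179688, sp=3, e=sp−y≈-0.179688; I≈3.476563, D=e−e_prev≈-0.210938; u=1/4·(-0.179688)+1·3.476563+1/4·(-0.210938)≈3.378906; next y=1/2·3.179688+1/2·3.378906≈3.279297
n=5: y≈3.279297, sp=3, e=sp−y≈-0.279297; I≈3.197266, D=e−e_prev≈-0.099609; u=1/4·(-0.279297)+1·3.197266+1/4·(-0.099609)≈3.102539; next y=1/2·3.279297+1/2·3.102539≈3.190918
n=6: y≈3.190918, sp=3, e=sp−y≈-0.190918; I≈3.006348, D=e−e_prev≈0.088379; u=1/4·(-0.190918)+1·3.006348+1/4·0.088379≈2.980713; next y=1/2·3.190918+1/2·2.980713≈3.085815
n=7: y≈3.085815, sp=3, e=sp−y≈-0.085815; I≈2.920532, D=e−e_prev≈0.105103; u=1/4·(-0.085815)+1·2.920532+1/4·0.105103≈2.925354; next y=1/2·3.085815+1/2·2.925354≈3.005585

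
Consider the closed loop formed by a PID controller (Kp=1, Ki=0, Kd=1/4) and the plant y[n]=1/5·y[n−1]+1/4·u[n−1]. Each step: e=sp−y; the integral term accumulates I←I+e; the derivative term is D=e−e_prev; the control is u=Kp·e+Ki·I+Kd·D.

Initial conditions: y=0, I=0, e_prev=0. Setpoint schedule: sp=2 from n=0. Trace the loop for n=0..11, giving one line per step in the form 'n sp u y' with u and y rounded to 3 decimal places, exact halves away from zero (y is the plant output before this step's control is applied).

(exact arithmetic carried between steps; '≈' marks a value shown rounded to 6 d.p. or computed from one; I and e_prev carry over from the previous line; the table rounds u and y to 3 d.p., halves away from zero)
n=0: y=0, sp=2, e=sp−y=2; I=2, D=e−e_prev=2; u=1·2+0·2+1/4·2=2.5; next y=1/5·0+1/4·2.5=0.625
n=1: y=0.625, sp=2, e=sp−y=1.375; I=3.375, D=e−e_prev=-0.625; u=1·1.375+0·3.375+1/4·(-0.625)=1.21875; next y=1/5·0.625+1/4·1.21875≈0.429688
n=2: y≈0.429688, sp=2, e=sp−y≈1.570313; I≈4.945313, D=e−e_prev≈0.195313; u=1·1.570313+0·4.945313+1/4·0.195313≈1.619141; next y=1/5·0.429688+1/4·1.619141≈0.490723
n=3: y≈0.490723, sp=2, e=sp−y≈1.509277; I≈6.454590, D=e−e_prev≈-0.061035; u=1·1.509277+0·6.454590+1/4·(-0.061035)≈1.494019; next y=1/5·0.490723+1/4·1.494019≈0.471649
n=4: y≈0.471649, sp=2, e=sp−y≈1.528351; I≈7.982941, D=e−e_prev≈0.019073; u=1·1.528351+0·7.982941+1/4·0.019073≈1.533119; next y=1/5·0.471649+1/4·1.533119≈0.477610
n=5: y≈0.477610, sp=2, e=sp−y≈1.522390; I≈9.505331, D=e−e_prev≈-0.005960; u=1·1.522390+0·9.505331+1/4·(-0.005960)≈1.520900; next y=1/5·0.477610+1/4·1.520900≈0.475747
n=6: y≈0.475747, sp=2, e=sp−y≈1.524253; I≈11.029584, D=e−e_prev≈0.001863; u=1·1.524253+0·11.029584+1/4·0.001863≈1.524719; next y=1/5·0.475747+1/4·1.524719≈0.476329
n=7: y≈0.476329, sp=2, e=sp−y≈1.523671; I≈12.553255, D=e−e_prev≈-0.000582; u=1·1.523671+0·12.553255+1/4·(-0.000582)≈1.523525; next y=1/5·0.476329+1/4·1.523525≈0.476147
n=8: y≈0.476147, sp=2, e=sp−y≈1.523853; I≈14.077108, D=e−e_prev≈0.000182; u=1·1.523853+0·14.077108+1/4·0.000182≈1.523898; next y=1/5·0.476147+1/4·1.523898≈0.476204
n=9: y≈0.476204, sp=2, e=sp−y≈1.523796; I≈15.600904, D=e−e_prev≈-0.000057; u=1·1.523796+0·15.600904+1/4·(-0.000057)≈1.523782; next y=1/5·0.476204+1/4·1.523782≈0.476186
n=10: y≈0.476186, sp=2, e=sp−y≈1.523814; I≈17.124718, D=e−e_prev≈0.000018; u=1·1.523814+0·17.124718+1/4·0.000018≈1.523818; next y=1/5·0.476186+1/4·1.523818≈0.476192
n=11: y≈0.476192, sp=2, e=sp−y≈1.523808; I≈18.648526, D=e−e_prev≈-0.000006; u=1·1.523808+0·18.648526+1/4·(-0.000006)≈1.523807; next y=1/5·0.476192+1/4·1.523807≈0.476190

0 2 2.500 0.000
1 2 1.219 0.625
2 2 1.619 0.430
3 2 1.494 0.491
4 2 1.533 0.472
5 2 1.521 0.478
6 2 1.525 0.476
7 2 1.524 0.476
8 2 1.524 0.476
9 2 1.524 0.476
10 2 1.524 0.476
11 2 1.524 0.476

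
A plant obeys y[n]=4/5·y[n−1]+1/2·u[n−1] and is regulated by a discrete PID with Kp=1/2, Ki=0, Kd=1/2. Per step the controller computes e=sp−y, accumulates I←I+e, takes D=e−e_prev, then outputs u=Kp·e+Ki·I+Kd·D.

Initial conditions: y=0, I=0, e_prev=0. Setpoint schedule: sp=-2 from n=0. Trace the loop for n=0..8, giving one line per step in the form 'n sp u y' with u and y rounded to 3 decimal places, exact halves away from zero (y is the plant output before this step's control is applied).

0 -2 -2.000 0.000
1 -2 0.000 -1.000
2 -2 -0.700 -0.800
3 -2 -0.410 -0.990
4 -2 -0.498 -0.997
5 -2 -0.452 -1.047
6 -2 -0.460 -1.063
7 -2 -0.451 -1.081
8 -2 -0.450 -1.090

(exact arithmetic carried between steps; '≈' marks a value shown rounded to 6 d.p. or computed from one; I and e_prev carry over from the previous line; the table rounds u and y to 3 d.p., halves away from zero)
n=0: y=0, sp=-2, e=sp−y=-2; I=-2, D=e−e_prev=-2; u=1/2·(-2)+0·(-2)+1/2·(-2)=-2; next y=4/5·0+1/2·(-2)=-1
n=1: y=-1, sp=-2, e=sp−y=-1; I=-3, D=e−e_prev=1; u=1/2·(-1)+0·(-3)+1/2·1=0; next y=4/5·(-1)+1/2·0=-0.8
n=2: y=-0.8, sp=-2, e=sp−y=-1.2; I=-4.2, D=e−e_prev=-0.2; u=1/2·(-1.2)+0·(-4.2)+1/2·(-0.2)=-0.7; next y=4/5·(-0.8)+1/2·(-0.7)=-0.99
n=3: y=-0.99, sp=-2, e=sp−y=-1.01; I=-5.21, D=e−e_prev=0.19; u=1/2·(-1.01)+0·(-5.21)+1/2·0.19=-0.41; next y=4/5·(-0.99)+1/2·(-0.41)=-0.997
n=4: y=-0.997, sp=-2, e=sp−y=-1.003; I=-6.213, D=e−e_prev=0.007; u=1/2·(-1.003)+0·(-6.213)+1/2·0.007=-0.498; next y=4/5·(-0.997)+1/2·(-0.498)=-1.0466
n=5: y=-1.0466, sp=-2, e=sp−y=-0.9534; I=-7.1664, D=e−e_prev=0.0496; u=1/2·(-0.9534)+0·(-7.1664)+1/2·0.0496=-0.4519; next y=4/5·(-1.0466)+1/2·(-0.4519)=-1.06323
n=6: y=-1.06323, sp=-2, e=sp−y=-0.93677; I=-8.10317, D=e−e_prev=0.01663; u=1/2·(-0.93677)+0·(-8.10317)+1/2·0.01663=-0.46007; next y=4/5·(-1.06323)+1/2·(-0.46007)=-1.080619
n=7: y=-1.080619, sp=-2, e=sp−y=-0.919381; I=-9.022551, D=e−e_prev=0.017389; u=1/2·(-0.919381)+0·(-9.022551)+1/2·0.017389=-0.450996; next y=4/5·(-1.080619)+1/2·(-0.450996)≈-1.089993
n=8: y≈-1.089993, sp=-2, e=sp−y≈-0.910007; I≈-9.932558, D=e−e_prev≈0.009374; u=1/2·(-0.910007)+0·(-9.932558)+1/2·0.009374≈-0.450316; next y=4/5·(-1.089993)+1/2·(-0.450316)≈-1.097153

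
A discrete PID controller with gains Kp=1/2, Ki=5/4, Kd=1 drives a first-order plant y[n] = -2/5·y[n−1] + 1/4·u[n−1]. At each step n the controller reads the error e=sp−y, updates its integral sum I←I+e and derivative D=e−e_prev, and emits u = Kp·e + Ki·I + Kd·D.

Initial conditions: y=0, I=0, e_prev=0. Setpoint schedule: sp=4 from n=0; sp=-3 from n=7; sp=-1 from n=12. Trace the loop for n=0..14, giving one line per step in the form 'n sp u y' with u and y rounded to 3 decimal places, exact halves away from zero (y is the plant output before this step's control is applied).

(exact arithmetic carried between steps; '≈' marks a value shown rounded to 6 d.p. or computed from one; I and e_prev carry over from the previous line; the table rounds u and y to 3 d.p., halves away from zero)
n=0: y=0, sp=4, e=sp−y=4; I=4, D=e−e_prev=4; u=1/2·4+5/4·4+1·4=11; next y=-2/5·0+1/4·11=2.75
n=1: y=2.75, sp=4, e=sp−y=1.25; I=5.25, D=e−e_prev=-2.75; u=1/2·1.25+5/4·5.25+1·(-2.75)=4.4375; next y=-2/5·2.75+1/4·4.4375=0.009375
n=2: y=0.009375, sp=4, e=sp−y=3.990625; I=9.240625, D=e−e_prev=2.740625; u=1/2·3.990625+5/4·9.240625+1·2.740625≈16.286719; next y=-2/5·0.009375+1/4·16.286719≈4.067930
n=3: y≈4.067930, sp=4, e=sp−y≈-0.067930; I≈9.172695, D=e−e_prev≈-4.058555; u=1/2·(-0.067930)+5/4·9.172695+1·(-4.058555)≈7.373350; next y=-2/5·4.067930+1/4·7.373350≈0.216166
n=4: y≈0.216166, sp=4, e=sp−y≈3.783834; I≈12.956530, D=e−e_prev≈3.851764; u=1/2·3.783834+5/4·12.956530+1·3.851764≈21.939344; next y=-2/5·0.216166+1/4·21.939344≈5.398370
n=5: y≈5.398370, sp=4, e=sp−y≈-1.398370; I≈11.558160, D=e−e_prev≈-5.182204; u=1/2·(-1.398370)+5/4·11.558160+1·(-5.182204)≈8.566311; next y=-2/5·5.398370+1/4·8.566311≈-0.017770
n=6: y≈-0.017770, sp=4, e=sp−y≈4.017770; I≈15.575930, D=e−e_prev≈5.416140; u=1/2·4.017770+5/4·15.575930+1·5.416140≈26.894938; next y=-2/5·(-0.017770)+1/4·26.894938≈6.730842
n=7: y≈6.730842, sp=-3, e=sp−y≈-9.730842; I≈5.845088, D=e−e_prev≈-13.748613; u=1/2·(-9.730842)+5/4·5.845088+1·(-13.748613)≈-11.307674; next y=-2/5·6.730842+1/4·(-11.307674)≈-5.519255
n=8: y≈-5.519255, sp=-3, e=sp−y≈2.519255; I≈8.364343, D=e−e_prev≈12.250098; u=1/2·2.519255+5/4·8.364343+1·12.250098≈23.965155; next y=-2/5·(-5.519255)+1/4·23.965155≈8.198991
n=9: y≈8.198991, sp=-3, e=sp−y≈-11.198991; I≈-2.834648, D=e−e_prev≈-13.718246; u=1/2·(-11.198991)+5/4·(-2.834648)+1·(-13.718246)≈-22.861051; next y=-2/5·8.198991+1/4·(-22.861051)≈-8.994859
n=10: y≈-8.994859, sp=-3, e=sp−y≈5.994859; I≈3.160212, D=e−e_prev≈17.193850; u=1/2·5.994859+5/4·3.160212+1·17.193850≈24.141544; next y=-2/5·(-8.994859)+1/4·24.141544≈9.633330
n=11: y≈9.633330, sp=-3, e=sp−y≈-12.633330; I≈-9.473118, D=e−e_prev≈-18.628189; u=1/2·(-12.633330)+5/4·(-9.473118)+1·(-18.628189)≈-36.786251; next y=-2/5·9.633330+1/4·(-36.786251)≈-13.049895
n=12: y≈-13.049895, sp=-1, e=sp−y≈12.049895; I≈2.576777, D=e−e_prev≈24.683224; u=1/2·12.049895+5/4·2.576777+1·24.683224≈33.929143; next y=-2/5·(-13.049895)+1/4·33.929143≈13.702244
n=13: y≈13.702244, sp=-1, e=sp−y≈-14.702244; I≈-12.125467, D=e−e_prev≈-26.752138; u=1/2·(-14.702244)+5/4·(-12.125467)+1·(-26.752138)≈-49.260094; next y=-2/5·13.702244+1/4·(-49.260094)≈-17.795921
n=14: y≈-17.795921, sp=-1, e=sp−y≈16.795921; I≈4.670454, D=e−e_prev≈31.498164; u=1/2·16.795921+5/4·4.670454+1·31.498164≈45.734192; next y=-2/5·(-17.795921)+1/4·45.734192≈18.551916

0 4 11.000 0.000
1 4 4.438 2.750
2 4 16.287 0.009
3 4 7.373 4.068
4 4 21.939 0.216
5 4 8.566 5.398
6 4 26.895 -0.018
7 -3 -11.308 6.731
8 -3 23.965 -5.519
9 -3 -22.861 8.199
10 -3 24.142 -8.995
11 -3 -36.786 9.633
12 -1 33.929 -13.050
13 -1 -49.260 13.702
14 -1 45.734 -17.796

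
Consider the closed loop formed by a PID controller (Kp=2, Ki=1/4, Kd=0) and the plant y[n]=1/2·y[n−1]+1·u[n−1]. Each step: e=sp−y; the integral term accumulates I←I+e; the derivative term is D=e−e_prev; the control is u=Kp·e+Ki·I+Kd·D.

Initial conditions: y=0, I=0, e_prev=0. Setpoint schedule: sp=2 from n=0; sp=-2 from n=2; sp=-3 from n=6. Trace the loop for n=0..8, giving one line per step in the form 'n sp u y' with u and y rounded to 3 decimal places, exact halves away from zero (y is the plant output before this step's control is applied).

0 2 4.500 0.000
1 2 -5.125 4.500
2 -2 1.844 -2.875
3 -2 -5.320 0.406
4 -2 6.506 -5.117
5 -2 -13.110 3.947
6 -3 17.091 -11.136
7 -3 -31.858 11.523
8 -3 49.155 -26.097

(exact arithmetic carried between steps; '≈' marks a value shown rounded to 6 d.p. or computed from one; I and e_prev carry over from the previous line; the table rounds u and y to 3 d.p., halves away from zero)
n=0: y=0, sp=2, e=sp−y=2; I=2, D=e−e_prev=2; u=2·2+1/4·2+0·2=4.5; next y=1/2·0+1·4.5=4.5
n=1: y=4.5, sp=2, e=sp−y=-2.5; I=-0.5, D=e−e_prev=-4.5; u=2·(-2.5)+1/4·(-0.5)+0·(-4.5)=-5.125; next y=1/2·4.5+1·(-5.125)=-2.875
n=2: y=-2.875, sp=-2, e=sp−y=0.875; I=0.375, D=e−e_prev=3.375; u=2·0.875+1/4·0.375+0·3.375=1.84375; next y=1/2·(-2.875)+1·1.84375=0.40625
n=3: y=0.40625, sp=-2, e=sp−y=-2.40625; I=-2.03125, D=e−e_prev=-3.28125; u=2·(-2.40625)+1/4·(-2.03125)+0·(-3.28125)≈-5.320313; next y=1/2·0.40625+1·(-5.320313)≈-5.117188
n=4: y≈-5.117188, sp=-2, e=sp−y≈3.117188; I≈1.085938, D=e−e_prev≈5.523438; u=2·3.117188+1/4·1.085938+0·5.523438≈6.505859; next y=1/2·(-5.117188)+1·6.505859≈3.947266
n=5: y≈3.947266, sp=-2, e=sp−y≈-5.947266; I≈-4.861328, D=e−e_prev≈-9.064453; u=2·(-5.947266)+1/4·(-4.861328)+0·(-9.064453)≈-13.109863; next y=1/2·3.947266+1·(-13.109863)≈-11.136230
n=6: y≈-11.136230, sp=-3, e=sp−y≈8.136230; I≈3.274902, D=e−e_prev≈14.083496; u=2·8.136230+1/4·3.274902+0·14.083496≈17.091187; next y=1/2·(-11.136230)+1·17.091187≈11.523071
n=7: y≈11.523071, sp=-3, e=sp−y≈-14.523071; I≈-11.248169, D=e−e_prev≈-22.659302; u=2·(-14.523071)+1/4·(-11.248169)+0·(-22.659302)≈-31.858185; next y=1/2·11.523071+1·(-31.858185)≈-26.096649
n=8: y≈-26.096649, sp=-3, e=sp−y≈23.096649; I≈11.848480, D=e−e_prev≈37.619720; u=2·23.096649+1/4·11.848480+0·37.619720≈49.155418; next y=1/2·(-26.096649)+1·49.155418≈36.107094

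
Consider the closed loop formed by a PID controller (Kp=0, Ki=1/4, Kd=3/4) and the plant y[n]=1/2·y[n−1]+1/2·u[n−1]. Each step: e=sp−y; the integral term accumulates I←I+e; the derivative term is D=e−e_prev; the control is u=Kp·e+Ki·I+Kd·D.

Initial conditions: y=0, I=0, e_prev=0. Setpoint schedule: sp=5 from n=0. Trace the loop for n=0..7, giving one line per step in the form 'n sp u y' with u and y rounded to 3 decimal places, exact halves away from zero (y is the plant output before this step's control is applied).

0 5 5.000 0.000
1 5 0.000 2.500
2 5 3.750 1.250
3 5 2.500 2.500
4 5 4.063 2.500
5 5 3.906 3.281
6 5 4.609 3.594
7 5 4.688 4.102

(exact arithmetic carried between steps; '≈' marks a value shown rounded to 6 d.p. or computed from one; I and e_prev carry over from the previous line; the table rounds u and y to 3 d.p., halves away from zero)
n=0: y=0, sp=5, e=sp−y=5; I=5, D=e−e_prev=5; u=0·5+1/4·5+3/4·5=5; next y=1/2·0+1/2·5=2.5
n=1: y=2.5, sp=5, e=sp−y=2.5; I=7.5, D=e−e_prev=-2.5; u=0·2.5+1/4·7.5+3/4·(-2.5)=0; next y=1/2·2.5+1/2·0=1.25
n=2: y=1.25, sp=5, e=sp−y=3.75; I=11.25, D=e−e_prev=1.25; u=0·3.75+1/4·11.25+3/4·1.25=3.75; next y=1/2·1.25+1/2·3.75=2.5
n=3: y=2.5, sp=5, e=sp−y=2.5; I=13.75, D=e−e_prev=-1.25; u=0·2.5+1/4·13.75+3/4·(-1.25)=2.5; next y=1/2·2.5+1/2·2.5=2.5
n=4: y=2.5, sp=5, e=sp−y=2.5; I=16.25, D=e−e_prev=0; u=0·2.5+1/4·16.25+3/4·0=4.0625; next y=1/2·2.5+1/2·4.0625=3.28125
n=5: y=3.28125, sp=5, e=sp−y=1.71875; I=17.96875, D=e−e_prev=-0.78125; u=0·1.71875+1/4·17.96875+3/4·(-0.78125)=3.90625; next y=1/2·3.28125+1/2·3.90625=3.59375
n=6: y=3.59375, sp=5, e=sp−y=1.40625; I=19.375, D=e−e_prev=-0.3125; u=0·1.40625+1/4·19.375+3/4·(-0.3125)=4.609375; next y=1/2·3.59375+1/2·4.609375≈4.101563
n=7: y≈4.101563, sp=5, e=sp−y≈0.898438; I≈20.273438, D=e−e_prev≈-0.507813; u=0·0.898438+1/4·20.273438+3/4·(-0.507813)≈4.6875; next y=1/2·4.101563+1/2·4.6875≈4.394531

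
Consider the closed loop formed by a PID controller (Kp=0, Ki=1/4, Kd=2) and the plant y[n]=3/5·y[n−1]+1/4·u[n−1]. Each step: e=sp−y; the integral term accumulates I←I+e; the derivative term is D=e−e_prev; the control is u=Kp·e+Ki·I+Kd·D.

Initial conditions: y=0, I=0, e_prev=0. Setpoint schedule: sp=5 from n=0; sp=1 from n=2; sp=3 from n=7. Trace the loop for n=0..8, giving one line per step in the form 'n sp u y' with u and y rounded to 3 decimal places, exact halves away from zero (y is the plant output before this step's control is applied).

0 5 11.250 0.000
1 5 -3.828 2.813
2 1 -1.972 0.730
3 1 3.698 -0.055
4 1 0.262 0.892
5 1 2.837 0.601
6 1 1.299 1.070
7 3 6.952 0.967
8 3 0.214 2.318

(exact arithmetic carried between steps; '≈' marks a value shown rounded to 6 d.p. or computed from one; I and e_prev carry over from the previous line; the table rounds u and y to 3 d.p., halves away from zero)
n=0: y=0, sp=5, e=sp−y=5; I=5, D=e−e_prev=5; u=0·5+1/4·5+2·5=11.25; next y=3/5·0+1/4·11.25=2.8125
n=1: y=2.8125, sp=5, e=sp−y=2.1875; I=7.1875, D=e−e_prev=-2.8125; u=0·2.1875+1/4·7.1875+2·(-2.8125)=-3.828125; next y=3/5·2.8125+1/4·(-3.828125)≈0.730469
n=2: y≈0.730469, sp=1, e=sp−y≈0.269531; I≈7.457031, D=e−e_prev≈-1.917969; u=0·0.269531+1/4·7.457031+2·(-1.917969)≈-1.971680; next y=3/5·0.730469+1/4·(-1.971680)≈-0.054639
n=3: y≈-0.054639, sp=1, e=sp−y≈1.054639; I≈8.511670, D=e−e_prev≈0.785107; u=0·1.054639+1/4·8.511670+2·0.785107≈3.698132; next y=3/5·(-0.054639)+1/4·3.698132≈0.891750
n=4: y≈0.891750, sp=1, e=sp−y≈0.108250; I≈8.619920, D=e−e_prev≈-0.946389; u=0·0.108250+1/4·8.619920+2·(-0.946389)≈0.262203; next y=3/5·0.891750+1/4·0.262203≈0.600601
n=5: y≈0.600601, sp=1, e=sp−y≈0.399399; I≈9.019319, D=e−e_prev≈0.291149; u=0·0.399399+1/4·9.019319+2·0.291149≈2.837128; next y=3/5·0.600601+1/4·2.837128≈1.069642
n=6: y≈1.069642, sp=1, e=sp−y≈-0.069642; I≈8.949677, D=e−e_prev≈-0.469042; u=0·(-0.069642)+1/4·8.949677+2·(-0.469042)≈1.299336; next y=3/5·1.069642+1/4·1.299336≈0.966619
n=7: y≈0.966619, sp=3, e=sp−y≈2.033381; I≈10.983058, D=e−e_prev≈2.103023; u=0·2.033381+1/4·10.983058+2·2.103023≈6.951811; next y=3/5·0.966619+1/4·6.951811≈2.317924
n=8: y≈2.317924, sp=3, e=sp−y≈0.682076; I≈11.665133, D=e−e_prev≈-1.351305; u=0·0.682076+1/4·11.665133+2·(-1.351305)≈0.213674; next y=3/5·2.317924+1/4·0.213674≈1.444173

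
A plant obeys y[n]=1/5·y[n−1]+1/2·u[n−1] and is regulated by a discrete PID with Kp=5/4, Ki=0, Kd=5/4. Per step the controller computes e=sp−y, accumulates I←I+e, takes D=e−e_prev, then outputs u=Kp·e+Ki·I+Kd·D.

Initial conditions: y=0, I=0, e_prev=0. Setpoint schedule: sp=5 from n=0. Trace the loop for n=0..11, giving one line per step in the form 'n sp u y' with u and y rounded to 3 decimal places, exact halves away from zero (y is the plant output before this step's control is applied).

(exact arithmetic carried between steps; '≈' marks a value shown rounded to 6 d.p. or computed from one; I and e_prev carry over from the previous line; the table rounds u and y to 3 d.p., halves away from zero)
n=0: y=0, sp=5, e=sp−y=5; I=5, D=e−e_prev=5; u=5/4·5+0·5+5/4·5=12.5; next y=1/5·0+1/2·12.5=6.25
n=1: y=6.25, sp=5, e=sp−y=-1.25; I=3.75, D=e−e_prev=-6.25; u=5/4·(-1.25)+0·3.75+5/4·(-6.25)=-9.375; next y=1/5·6.25+1/2·(-9.375)=-3.4375
n=2: y=-3.4375, sp=5, e=sp−y=8.4375; I=12.1875, D=e−e_prev=9.6875; u=5/4·8.4375+0·12.1875+5/4·9.6875=22.65625; next y=1/5·(-3.4375)+1/2·22.65625=10.640625
n=3: y=10.640625, sp=5, e=sp−y=-5.640625; I=6.546875, D=e−e_prev=-14.078125; u=5/4·(-5.640625)+0·6.546875+5/4·(-14.078125)≈-24.648438; next y=1/5·10.640625+1/2·(-24.648438)≈-10.196094
n=4: y≈-10.196094, sp=5, e=sp−y≈15.196094; I≈21.742969, D=e−e_prev≈20.836719; u=5/4·15.196094+0·21.742969+5/4·20.836719≈45.041016; next y=1/5·(-10.196094)+1/2·45.041016≈20.481289
n=5: y≈20.481289, sp=5, e=sp−y≈-15.481289; I≈6.261680, D=e−e_prev≈-30.677383; u=5/4·(-15.481289)+0·6.261680+5/4·(-30.677383)≈-57.698340; next y=1/5·20.481289+1/2·(-57.698340)≈-24.752912
n=6: y≈-24.752912, sp=5, e=sp−y≈29.752912; I≈36.014592, D=e−e_prev≈45.234201; u=5/4·29.752912+0·36.014592+5/4·45.234201≈93.733892; next y=1/5·(-24.752912)+1/2·93.733892≈41.916363
n=7: y≈41.916363, sp=5, e=sp−y≈-36.916363; I≈-0.901772, D=e−e_prev≈-66.669275; u=5/4·(-36.916363)+0·(-0.901772)+5/4·(-66.669275)≈-129.482049; next y=1/5·41.916363+1/2·(-129.482049)≈-56.357752
n=8: y≈-56.357752, sp=5, e=sp−y≈61.357752; I≈60.455980, D=e−e_prev≈98.274115; u=5/4·61.357752+0·60.455980+5/4·98.274115≈199.539833; next y=1/5·(-56.357752)+1/2·199.539833≈88.498366
n=9: y≈88.498366, sp=5, e=sp−y≈-83.498366; I≈-23.042386, D=e−e_prev≈-144.856118; u=5/4·(-83.498366)+0·(-23.042386)+5/4·(-144.856118)≈-285.443105; next y=1/5·88.498366+1/2·(-285.443105)≈-125.021879
n=10: y≈-125.021879, sp=5, e=sp−y≈130.021879; I≈106.979493, D=e−e_prev≈213.520246; u=5/4·130.021879+0·106.979493+5/4·213.520246≈429.427656; next y=1/5·(-125.021879)+1/2·429.427656≈189.709452
n=11: y≈189.709452, sp=5, e=sp−y≈-184.709452; I≈-77.729959, D=e−e_prev≈-314.731332; u=5/4·(-184.709452)+0·(-77.729959)+5/4·(-314.731332)≈-624.300980; next y=1/5·189.709452+1/2·(-624.300980)≈-274.208600

0 5 12.500 0.000
1 5 -9.375 6.250
2 5 22.656 -3.438
3 5 -24.648 10.641
4 5 45.041 -10.196
5 5 -57.698 20.481
6 5 93.734 -24.753
7 5 -129.482 41.916
8 5 199.540 -56.358
9 5 -285.443 88.498
10 5 429.428 -125.022
11 5 -624.301 189.709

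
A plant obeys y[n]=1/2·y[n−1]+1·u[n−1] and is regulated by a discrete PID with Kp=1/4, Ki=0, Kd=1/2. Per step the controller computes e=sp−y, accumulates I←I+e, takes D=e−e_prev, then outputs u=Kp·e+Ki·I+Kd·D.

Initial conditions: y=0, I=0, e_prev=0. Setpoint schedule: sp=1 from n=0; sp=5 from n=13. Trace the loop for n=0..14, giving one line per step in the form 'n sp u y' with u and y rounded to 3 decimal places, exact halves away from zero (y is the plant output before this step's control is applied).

0 1 0.750 0.000
1 1 -0.313 0.750
2 1 0.578 0.063
3 1 -0.176 0.609
4 1 0.458 0.129
5 1 -0.077 0.522
6 1 0.373 0.184
7 1 -0.007 0.465
8 1 0.313 0.226
9 1 0.043 0.426
10 1 0.271 0.256
11 1 0.079 0.399
12 1 0.241 0.278
13 5 3.104 0.380
14 5 -1.031 3.294

(exact arithmetic carried between steps; '≈' marks a value shown rounded to 6 d.p. or computed from one; I and e_prev carry over from the previous line; the table rounds u and y to 3 d.p., halves away from zero)
n=0: y=0, sp=1, e=sp−y=1; I=1, D=e−e_prev=1; u=1/4·1+0·1+1/2·1=0.75; next y=1/2·0+1·0.75=0.75
n=1: y=0.75, sp=1, e=sp−y=0.25; I=1.25, D=e−e_prev=-0.75; u=1/4·0.25+0·1.25+1/2·(-0.75)=-0.3125; next y=1/2·0.75+1·(-0.3125)=0.0625
n=2: y=0.0625, sp=1, e=sp−y=0.9375; I=2.1875, D=e−e_prev=0.6875; u=1/4·0.9375+0·2.1875+1/2·0.6875=0.578125; next y=1/2·0.0625+1·0.578125=0.609375
n=3: y=0.609375, sp=1, e=sp−y=0.390625; I=2.578125, D=e−e_prev=-0.546875; u=1/4·0.390625+0·2.578125+1/2·(-0.546875)≈-0.175781; next y=1/2·0.609375+1·(-0.175781)≈0.128906
n=4: y≈0.128906, sp=1, e=sp−y≈0.871094; I≈3.449219, D=e−e_prev≈0.480469; u=1/4·0.871094+0·3.449219+1/2·0.480469≈0.458008; next y=1/2·0.128906+1·0.458008≈0.522461
n=5: y≈0.522461, sp=1, e=sp−y≈0.477539; I≈3.926758, D=e−e_prev≈-0.393555; u=1/4·0.477539+0·3.926758+1/2·(-0.393555)≈-0.077393; next y=1/2·0.522461+1·(-0.077393)≈0.183838
n=6: y≈0.183838, sp=1, e=sp−y≈0.816162; I≈4.742920, D=e−e_prev≈0.338623; u=1/4·0.816162+0·4.742920+1/2·0.338623≈0.373352; next y=1/2·0.183838+1·0.373352≈0.465271
n=7: y≈0.465271, sp=1, e=sp−y≈0.534729; I≈5.277649, D=e−e_prev≈-0.281433; u=1/4·0.534729+0·5.277649+1/2·(-0.281433)≈-0.007034; next y=1/2·0.465271+1·(-0.007034)≈0.225601
n=8: y≈0.225601, sp=1, e=sp−y≈0.774399; I≈6.052048, D=e−e_prev≈0.239670; u=1/4·0.774399+0·6.052048+1/2·0.239670≈0.313435; next y=1/2·0.225601+1·0.313435≈0.426235
n=9: y≈0.426235, sp=1, e=sp−y≈0.573765; I≈6.625813, D=e−e_prev≈-0.200634; u=1/4·0.573765+0·6.625813+1/2·(-0.200634)≈0.043124; next y=1/2·0.426235+1·0.043124≈0.256242
n=10: y≈0.256242, sp=1, e=sp−y≈0.743758; I≈7.369571, D=e−e_prev≈0.169993; u=1/4·0.743758+0·7.369571+1/2·0.169993≈0.270936; next y=1/2·0.256242+1·0.270936≈0.399057
n=11: y≈0.399057, sp=1, e=sp−y≈0.600943; I≈7.970514, D=e−e_prev≈-0.142815; u=1/4·0.600943+0·7.970514+1/2·(-0.142815)≈0.078828; next y=1/2·0.399057+1·0.078828≈0.278357
n=12: y≈0.278357, sp=1, e=sp−y≈0.721643; I≈8.692157, D=e−e_prev≈0.120701; u=1/4·0.721643+0·8.692157+1/2·0.120701≈0.240761; next y=1/2·0.278357+1·0.240761≈0.379939
n=13: y≈0.379939, sp=5, e=sp−y≈4.620061; I≈13.312218, D=e−e_prev≈3.898417; u=1/4·4.620061+0·13.312218+1/2·3.898417≈3.104224; next y=1/2·0.379939+1·3.104224≈3.294193
n=14: y≈3.294193, sp=5, e=sp−y≈1.705807; I≈15.018024, D=e−e_prev≈-2.914254; u=1/4·1.705807+0·15.018024+1/2·(-2.914254)≈-1.030675; next y=1/2·3.294193+1·(-1.030675)≈0.616421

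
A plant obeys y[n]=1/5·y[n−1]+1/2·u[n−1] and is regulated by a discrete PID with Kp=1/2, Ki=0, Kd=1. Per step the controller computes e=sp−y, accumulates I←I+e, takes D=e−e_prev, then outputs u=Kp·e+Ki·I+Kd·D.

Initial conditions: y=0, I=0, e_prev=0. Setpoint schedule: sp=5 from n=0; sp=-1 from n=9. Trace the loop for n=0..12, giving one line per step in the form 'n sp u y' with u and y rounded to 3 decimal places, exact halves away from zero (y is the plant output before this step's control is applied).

0 5 7.500 0.000
1 5 -3.125 3.750
2 5 7.469 -0.813
3 5 -3.670 3.572
4 5 7.753 -1.121
5 5 -4.099 3.652
6 5 8.131 -1.319
7 5 -4.522 3.802
8 5 8.553 -1.501
9 -1 -13.965 3.976
10 -1 12.757 -6.187
11 -1 -14.399 5.141
12 -1 13.898 -6.171

(exact arithmetic carried between steps; '≈' marks a value shown rounded to 6 d.p. or computed from one; I and e_prev carry over from the previous line; the table rounds u and y to 3 d.p., halves away from zero)
n=0: y=0, sp=5, e=sp−y=5; I=5, D=e−e_prev=5; u=1/2·5+0·5+1·5=7.5; next y=1/5·0+1/2·7.5=3.75
n=1: y=3.75, sp=5, e=sp−y=1.25; I=6.25, D=e−e_prev=-3.75; u=1/2·1.25+0·6.25+1·(-3.75)=-3.125; next y=1/5·3.75+1/2·(-3.125)=-0.8125
n=2: y=-0.8125, sp=5, e=sp−y=5.8125; I=12.0625, D=e−e_prev=4.5625; u=1/2·5.8125+0·12.0625+1·4.5625=7.46875; next y=1/5·(-0.8125)+1/2·7.46875=3.571875
n=3: y=3.571875, sp=5, e=sp−y=1.428125; I=13.490625, D=e−e_prev=-4.384375; u=1/2·1.428125+0·13.490625+1·(-4.384375)≈-3.670313; next y=1/5·3.571875+1/2·(-3.670313)≈-1.120781
n=4: y≈-1.120781, sp=5, e=sp−y≈6.120781; I≈19.611406, D=e−e_prev≈4.692656; u=1/2·6.120781+0·19.611406+1·4.692656≈7.753047; next y=1/5·(-1.120781)+1/2·7.753047≈3.652367
n=5: y≈3.652367, sp=5, e=sp−y≈1.347633; I≈20.959039, D=e−e_prev≈-4.773148; u=1/2·1.347633+0·20.959039+1·(-4.773148)≈-4.099332; next y=1/5·3.652367+1/2·(-4.099332)≈-1.319193
n=6: y≈-1.319193, sp=5, e=sp−y≈6.319193; I≈27.278232, D=e−e_prev≈4.971560; u=1/2·6.319193+0·27.278232+1·4.971560≈8.131156; next y=1/5·(-1.319193)+1/2·8.131156≈3.801740
n=7: y≈3.801740, sp=5, e=sp−y≈1.198260; I≈28.476492, D=e−e_prev≈-5.120932; u=1/2·1.198260+0·28.476492+1·(-5.120932)≈-4.521802; next y=1/5·3.801740+1/2·(-4.521802)≈-1.500553
n=8: y≈-1.500553, sp=5, e=sp−y≈6.500553; I≈34.977045, D=e−e_prev≈5.302293; u=1/2·6.500553+0·34.977045+1·5.302293≈8.552569; next y=1/5·(-1.500553)+1/2·8.552569≈3.976174
n=9: y≈3.976174, sp=-1, e=sp−y≈-4.976174; I≈30.000871, D=e−e_prev≈-11.476727; u=1/2·(-4.976174)+0·30.000871+1·(-11.476727)≈-13.964814; next y=1/5·3.976174+1/2·(-13.964814)≈-6.187172
n=10: y≈-6.187172, sp=-1, e=sp−y≈5.187172; I≈35.188043, D=e−e_prev≈10.163346; u=1/2·5.187172+0·35.188043+1·10.163346≈12.756932; next y=1/5·(-6.187172)+1/2·12.756932≈5.141032
n=11: y≈5.141032, sp=-1, e=sp−y≈-6.141032; I≈29.047012, D=e−e_prev≈-11.328204; u=1/2·(-6.141032)+0·29.047012+1·(-11.328204)≈-14.398720; next y=1/5·5.141032+1/2·(-14.398720)≈-6.171153
n=12: y≈-6.171153, sp=-1, e=sp−y≈5.171153; I≈34.218165, D=e−e_prev≈11.312185; u=1/2·5.171153+0·34.218165+1·11.312185≈13.897762; next y=1/5·(-6.171153)+1/2·13.897762≈5.714650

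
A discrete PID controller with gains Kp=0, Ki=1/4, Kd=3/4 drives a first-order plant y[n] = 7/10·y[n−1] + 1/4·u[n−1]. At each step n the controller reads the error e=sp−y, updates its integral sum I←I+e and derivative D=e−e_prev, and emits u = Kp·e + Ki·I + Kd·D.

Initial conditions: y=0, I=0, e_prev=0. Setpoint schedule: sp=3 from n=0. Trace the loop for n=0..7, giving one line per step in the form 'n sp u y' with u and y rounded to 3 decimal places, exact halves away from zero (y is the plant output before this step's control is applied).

0 3 3.000 0.000
1 3 0.750 0.750
2 3 1.913 0.713
3 3 2.192 0.977
4 3 2.641 1.232
5 3 2.984 1.523
6 3 3.282 1.812
7 3 3.519 2.089

(exact arithmetic carried between steps; '≈' marks a value shown rounded to 6 d.p. or computed from one; I and e_prev carry over from the previous line; the table rounds u and y to 3 d.p., halves away from zero)
n=0: y=0, sp=3, e=sp−y=3; I=3, D=e−e_prev=3; u=0·3+1/4·3+3/4·3=3; next y=7/10·0+1/4·3=0.75
n=1: y=0.75, sp=3, e=sp−y=2.25; I=5.25, D=e−e_prev=-0.75; u=0·2.25+1/4·5.25+3/4·(-0.75)=0.75; next y=7/10·0.75+1/4·0.75=0.7125
n=2: y=0.7125, sp=3, e=sp−y=2.2875; I=7.5375, D=e−e_prev=0.0375; u=0·2.2875+1/4·7.5375+3/4·0.0375=1.9125; next y=7/10·0.7125+1/4·1.9125=0.976875
n=3: y=0.976875, sp=3, e=sp−y=2.023125; I=9.560625, D=e−e_prev=-0.264375; u=0·2.023125+1/4·9.560625+3/4·(-0.264375)=2.191875; next y=7/10·0.976875+1/4·2.191875≈1.231781
n=4: y≈1.231781, sp=3, e=sp−y≈1.768219; I≈11.328844, D=e−e_prev≈-0.254906; u=0·1.768219+1/4·11.328844+3/4·(-0.254906)≈2.641031; next y=7/10·1.231781+1/4·2.641031≈1.522505
n=5: y≈1.522505, sp=3, e=sp−y≈1.477495; I≈12.806339, D=e−e_prev≈-0.290723; u=0·1.477495+1/4·12.806339+3/4·(-0.290723)≈2.983542; next y=7/10·1.522505+1/4·2.983542≈1.811639
n=6: y≈1.811639, sp=3, e=sp−y≈1.188361; I≈13.994700, D=e−e_prev≈-0.289134; u=0·1.188361+1/4·13.994700+3/4·(-0.289134)≈3.281824; next y=7/10·1.811639+1/4·3.281824≈2.088603
n=7: y≈2.088603, sp=3, e=sp−y≈0.911397; I≈14.906097, D=e−e_prev≈-0.276964; u=0·0.911397+1/4·14.906097+3/4·(-0.276964)≈3.518801; next y=7/10·2.088603+1/4·3.518801≈2.341723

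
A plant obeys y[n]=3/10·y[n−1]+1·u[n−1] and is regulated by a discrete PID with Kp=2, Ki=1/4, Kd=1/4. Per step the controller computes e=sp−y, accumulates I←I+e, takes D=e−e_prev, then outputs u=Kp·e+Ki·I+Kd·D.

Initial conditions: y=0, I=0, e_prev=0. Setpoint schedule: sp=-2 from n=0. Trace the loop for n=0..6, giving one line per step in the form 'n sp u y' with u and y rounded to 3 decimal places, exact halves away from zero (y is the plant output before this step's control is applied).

(exact arithmetic carried between steps; '≈' marks a value shown rounded to 6 d.p. or computed from one; I and e_prev carry over from the previous line; the table rounds u and y to 3 d.p., halves away from zero)
n=0: y=0, sp=-2, e=sp−y=-2; I=-2, D=e−e_prev=-2; u=2·(-2)+1/4·(-2)+1/4·(-2)=-5; next y=3/10·0+1·(-5)=-5
n=1: y=-5, sp=-2, e=sp−y=3; I=1, D=e−e_prev=5; u=2·3+1/4·1+1/4·5=7.5; next y=3/10·(-5)+1·7.5=6
n=2: y=6, sp=-2, e=sp−y=-8; I=-7, D=e−e_prev=-11; u=2·(-8)+1/4·(-7)+1/4·(-11)=-20.5; next y=3/10·6+1·(-20.5)=-18.7
n=3: y=-18.7, sp=-2, e=sp−y=16.7; I=9.7, D=e−e_prev=24.7; u=2·16.7+1/4·9.7+1/4·24.7=42; next y=3/10·(-18.7)+1·42=36.39
n=4: y=36.39, sp=-2, e=sp−y=-38.39; I=-28.69, D=e−e_prev=-55.09; u=2·(-38.39)+1/4·(-28.69)+1/4·(-55.09)=-97.725; next y=3/10·36.39+1·(-97.725)=-86.808
n=5: y=-86.808, sp=-2, e=sp−y=84.808; I=56.118, D=e−e_prev=123.198; u=2·84.808+1/4·56.118+1/4·123.198=214.445; next y=3/10·(-86.808)+1·214.445=188.4026
n=6: y=188.4026, sp=-2, e=sp−y=-190.4026; I=-134.2846, D=e−e_prev=-275.2106; u=2·(-190.4026)+1/4·(-134.2846)+1/4·(-275.2106)=-483.179; next y=3/10·188.4026+1·(-483.179)=-426.65822

0 -2 -5.000 0.000
1 -2 7.500 -5.000
2 -2 -20.500 6.000
3 -2 42.000 -18.700
4 -2 -97.725 36.390
5 -2 214.445 -86.808
6 -2 -483.179 188.403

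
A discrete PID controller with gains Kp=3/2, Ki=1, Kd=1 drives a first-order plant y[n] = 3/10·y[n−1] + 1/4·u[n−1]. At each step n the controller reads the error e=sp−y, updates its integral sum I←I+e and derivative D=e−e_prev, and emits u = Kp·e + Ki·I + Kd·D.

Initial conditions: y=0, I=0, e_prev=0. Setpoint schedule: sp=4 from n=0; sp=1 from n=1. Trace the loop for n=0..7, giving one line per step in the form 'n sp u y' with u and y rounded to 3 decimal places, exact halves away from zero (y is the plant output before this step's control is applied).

0 4 14.000 0.000
1 1 -8.750 3.500
2 1 11.481 -1.138
3 1 -3.852 2.529
4 1 7.852 -0.204
5 1 -1.048 1.902
6 1 5.733 0.309
7 1 0.571 1.526

(exact arithmetic carried between steps; '≈' marks a value shown rounded to 6 d.p. or computed from one; I and e_prev carry over from the previous line; the table rounds u and y to 3 d.p., halves away from zero)
n=0: y=0, sp=4, e=sp−y=4; I=4, D=e−e_prev=4; u=3/2·4+1·4+1·4=14; next y=3/10·0+1/4·14=3.5
n=1: y=3.5, sp=1, e=sp−y=-2.5; I=1.5, D=e−e_prev=-6.5; u=3/2·(-2.5)+1·1.5+1·(-6.5)=-8.75; next y=3/10·3.5+1/4·(-8.75)=-1.1375
n=2: y=-1.1375, sp=1, e=sp−y=2.1375; I=3.6375, D=e−e_prev=4.6375; u=3/2·2.1375+1·3.6375+1·4.6375=11.48125; next y=3/10·(-1.1375)+1/4·11.48125≈2.529063
n=3: y≈2.529063, sp=1, e=sp−y≈-1.529063; I≈2.108438, D=e−e_prev≈-3.666563; u=3/2·(-1.529063)+1·2.108438+1·(-3.666563)≈-3.851719; next y=3/10·2.529063+1/4·(-3.851719)≈-0.204211
n=4: y≈-0.204211, sp=1, e=sp−y≈1.204211; I≈3.312648, D=e−e_prev≈2.733273; u=3/2·1.204211+1·3.312648+1·2.733273≈7.852238; next y=3/10·(-0.204211)+1/4·7.852238≈1.901796
n=5: y≈1.901796, sp=1, e=sp−y≈-0.901796; I≈2.410852, D=e−e_prev≈-2.106007; u=3/2·(-0.901796)+1·2.410852+1·(-2.106007)≈-1.047850; next y=3/10·1.901796+1/4·(-1.047850)≈0.308577
n=6: y≈0.308577, sp=1, e=sp−y≈0.691423; I≈3.102276, D=e−e_prev≈1.593220; u=3/2·0.691423+1·3.102276+1·1.593220≈5.732631; next y=3/10·0.308577+1/4·5.732631≈1.525731
n=7: y≈1.525731, sp=1, e=sp−y≈-0.525731; I≈2.576545, D=e−e_prev≈-1.217154; u=3/2·(-0.525731)+1·2.576545+1·(-1.217154)≈0.570795; next y=3/10·1.525731+1/4·0.570795≈0.600418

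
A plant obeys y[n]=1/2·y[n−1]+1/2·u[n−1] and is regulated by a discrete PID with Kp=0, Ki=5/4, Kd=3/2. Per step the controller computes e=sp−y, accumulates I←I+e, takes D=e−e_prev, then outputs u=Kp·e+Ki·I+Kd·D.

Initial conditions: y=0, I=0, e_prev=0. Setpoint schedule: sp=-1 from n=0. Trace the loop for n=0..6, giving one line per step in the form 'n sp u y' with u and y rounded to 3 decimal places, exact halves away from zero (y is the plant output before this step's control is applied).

(exact arithmetic carried between steps; '≈' marks a value shown rounded to 6 d.p. or computed from one; I and e_prev carry over from the previous line; the table rounds u and y to 3 d.p., halves away from zero)
n=0: y=0, sp=-1, e=sp−y=-1; I=-1, D=e−e_prev=-1; u=0·(-1)+5/4·(-1)+3/2·(-1)=-2.75; next y=1/2·0+1/2·(-2.75)=-1.375
n=1: y=-1.375, sp=-1, e=sp−y=0.375; I=-0.625, D=e−e_prev=1.375; u=0·0.375+5/4·(-0.625)+3/2·1.375=1.28125; next y=1/2·(-1.375)+1/2·1.28125=-0.046875
n=2: y=-0.046875, sp=-1, e=sp−y=-0.953125; I=-1.578125, D=e−e_prev=-1.328125; u=0·(-0.953125)+5/4·(-1.578125)+3/2·(-1.328125)≈-3.964844; next y=1/2·(-0.046875)+1/2·(-3.964844)≈-2.005859
n=3: y≈-2.005859, sp=-1, e=sp−y≈1.005859; I≈-0.572266, D=e−e_prev≈1.958984; u=0·1.005859+5/4·(-0.572266)+3/2·1.958984≈2.223145; next y=1/2·(-2.005859)+1/2·2.223145≈0.108643
n=4: y≈0.108643, sp=-1, e=sp−y≈-1.108643; I≈-1.680908, D=e−e_prev≈-2.114502; u=0·(-1.108643)+5/4·(-1.680908)+3/2·(-2.114502)≈-5.272888; next y=1/2·0.108643+1/2·(-5.272888)≈-2.582123
n=5: y≈-2.582123, sp=-1, e=sp−y≈1.582123; I≈-0.098785, D=e−e_prev≈2.690765; u=0·1.582123+5/4·(-0.098785)+3/2·2.690765≈3.912666; next y=1/2·(-2.582123)+1/2·3.912666≈0.665272
n=6: y≈0.665272, sp=-1, e=sp−y≈-1.665272; I≈-1.764057, D=e−e_prev≈-3.247395; u=0·(-1.665272)+5/4·(-1.764057)+3/2·(-3.247395)≈-7.076163; next y=1/2·0.665272+1/2·(-7.076163)≈-3.205446

0 -1 -2.750 0.000
1 -1 1.281 -1.375
2 -1 -3.965 -0.047
3 -1 2.223 -2.006
4 -1 -5.273 0.109
5 -1 3.913 -2.582
6 -1 -7.076 0.665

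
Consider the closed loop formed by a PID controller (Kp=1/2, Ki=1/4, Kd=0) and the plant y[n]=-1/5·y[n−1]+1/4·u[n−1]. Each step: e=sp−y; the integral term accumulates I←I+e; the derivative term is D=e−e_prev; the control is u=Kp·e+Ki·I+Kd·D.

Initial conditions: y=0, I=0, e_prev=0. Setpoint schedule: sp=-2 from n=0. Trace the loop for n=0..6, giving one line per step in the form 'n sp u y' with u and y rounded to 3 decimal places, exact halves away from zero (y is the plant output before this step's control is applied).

(exact arithmetic carried between steps; '≈' marks a value shown rounded to 6 d.p. or computed from one; I and e_prev carry over from the previous line; the table rounds u and y to 3 d.p., halves away from zero)
n=0: y=0, sp=-2, e=sp−y=-2; I=-2, D=e−e_prev=-2; u=1/2·(-2)+1/4·(-2)+0·(-2)=-1.5; next y=-1/5·0+1/4·(-1.5)=-0.375
n=1: y=-0.375, sp=-2, e=sp−y=-1.625; I=-3.625, D=e−e_prev=0.375; u=1/2·(-1.625)+1/4·(-3.625)+0·0.375=-1.71875; next y=-1/5·(-0.375)+1/4·(-1.71875)≈-0.354688
n=2: y≈-0.354688, sp=-2, e=sp−y≈-1.645313; I≈-5.270313, D=e−e_prev≈-0.020313; u=1/2·(-1.645313)+1/4·(-5.270313)+0·(-0.020313)≈-2.140234; next y=-1/5·(-0.354688)+1/4·(-2.140234)≈-0.464121
n=3: y≈-0.464121, sp=-2, e=sp−y≈-1.535879; I≈-6.806191, D=e−e_prev≈0.109434; u=1/2·(-1.535879)+1/4·(-6.806191)+0·0.109434≈-2.469487; next y=-1/5·(-0.464121)+1/4·(-2.469487)≈-0.524548
n=4: y≈-0.524548, sp=-2, e=sp−y≈-1.475452; I≈-8.281644, D=e−e_prev≈0.060427; u=1/2·(-1.475452)+1/4·(-8.281644)+0·0.060427≈-2.808137; next y=-1/5·(-0.524548)+1/4·(-2.808137)≈-0.597125
n=5: y≈-0.597125, sp=-2, e=sp−y≈-1.402875; I≈-9.684519, D=e−e_prev≈0.072577; u=1/2·(-1.402875)+1/4·(-9.684519)+0·0.072577≈-3.122567; next y=-1/5·(-0.597125)+1/4·(-3.122567)≈-0.661217
n=6: y≈-0.661217, sp=-2, e=sp−y≈-1.338783; I≈-11.023302, D=e−e_prev≈0.064092; u=1/2·(-1.338783)+1/4·(-11.023302)+0·0.064092≈-3.425217; next y=-1/5·(-0.661217)+1/4·(-3.425217)≈-0.724061

0 -2 -1.500 0.000
1 -2 -1.719 -0.375
2 -2 -2.140 -0.355
3 -2 -2.469 -0.464
4 -2 -2.808 -0.525
5 -2 -3.123 -0.597
6 -2 -3.425 -0.661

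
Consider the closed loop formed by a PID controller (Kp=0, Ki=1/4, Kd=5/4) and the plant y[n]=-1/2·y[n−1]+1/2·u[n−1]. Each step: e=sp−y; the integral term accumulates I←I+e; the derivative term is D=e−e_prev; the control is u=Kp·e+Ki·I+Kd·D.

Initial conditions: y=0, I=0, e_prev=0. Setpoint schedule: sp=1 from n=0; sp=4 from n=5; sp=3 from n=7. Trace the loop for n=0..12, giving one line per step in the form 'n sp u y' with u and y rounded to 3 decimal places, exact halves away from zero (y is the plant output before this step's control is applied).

(exact arithmetic carried between steps; '≈' marks a value shown rounded to 6 d.p. or computed from one; I and e_prev carry over from the previous line; the table rounds u and y to 3 d.p., halves away from zero)
n=0: y=0, sp=1, e=sp−y=1; I=1, D=e−e_prev=1; u=0·1+1/4·1+5/4·1=1.5; next y=-1/2·0+1/2·1.5=0.75
n=1: y=0.75, sp=1, e=sp−y=0.25; I=1.25, D=e−e_prev=-0.75; u=0·0.25+1/4·1.25+5/4·(-0.75)=-0.625; next y=-1/2·0.75+1/2·(-0.625)=-0.6875
n=2: y=-0.6875, sp=1, e=sp−y=1.6875; I=2.9375, D=e−e_prev=1.4375; u=0·1.6875+1/4·2.9375+5/4·1.4375=2.53125; next y=-1/2·(-0.6875)+1/2·2.53125=1.609375
n=3: y=1.609375, sp=1, e=sp−y=-0.609375; I=2.328125, D=e−e_prev=-2.296875; u=0·(-0.609375)+1/4·2.328125+5/4·(-2.296875)≈-2.289063; next y=-1/2·1.609375+1/2·(-2.289063)≈-1.949219
n=4: y≈-1.949219, sp=1, e=sp−y≈2.949219; I≈5.277344, D=e−e_prev≈3.558594; u=0·2.949219+1/4·5.277344+5/4·3.558594≈5.767578; next y=-1/2·(-1.949219)+1/2·5.767578≈3.858398
n=5: y≈3.858398, sp=4, e=sp−y≈0.141602; I≈5.418945, D=e−e_prev≈-2.807617; u=0·0.141602+1/4·5.418945+5/4·(-2.807617)≈-2.154785; next y=-1/2·3.858398+1/2·(-2.154785)≈-3.006592
n=6: y≈-3.006592, sp=4, e=sp−y≈7.006592; I≈12.425537, D=e−e_prev≈6.864990; u=0·7.006592+1/4·12.425537+5/4·6.864990≈11.687622; next y=-1/2·(-3.006592)+1/2·11.687622≈7.347107
n=7: y≈7.347107, sp=3, e=sp−y≈-4.347107; I≈8.078430, D=e−e_prev≈-11.353699; u=0·(-4.347107)+1/4·8.078430+5/4·(-11.353699)≈-12.172516; next y=-1/2·7.347107+1/2·(-12.172516)≈-9.759811
n=8: y≈-9.759811, sp=3, e=sp−y≈12.759811; I≈20.838242, D=e−e_prev≈17.106918; u=0·12.759811+1/4·20.838242+5/4·17.106918≈26.593208; next y=-1/2·(-9.759811)+1/2·26.593208≈18.176510
n=9: y≈18.176510, sp=3, e=sp−y≈-15.176510; I≈5.661732, D=e−e_prev≈-27.936321; u=0·(-15.176510)+1/4·5.661732+5/4·(-27.936321)≈-33.504969; next y=-1/2·18.176510+1/2·(-33.504969)≈-25.840739
n=10: y≈-25.840739, sp=3, e=sp−y≈28.840739; I≈34.502471, D=e−e_prev≈44.017249; u=0·28.840739+1/4·34.502471+5/4·44.017249≈63.647179; next y=-1/2·(-25.840739)+1/2·63.647179≈44.743959
n=11: y≈44.743959, sp=3, e=sp−y≈-41.743959; I≈-7.241488, D=e−e_prev≈-70.584698; u=0·(-41.743959)+1/4·(-7.241488)+5/4·(-70.584698)≈-90.041245; next y=-1/2·44.743959+1/2·(-90.041245)≈-67.392602
n=12: y≈-67.392602, sp=3, e=sp−y≈70.392602; I≈63.151114, D=e−e_prev≈112.136561; u=0·70.392602+1/4·63.151114+5/4·112.136561≈155.958480; next y=-1/2·(-67.392602)+1/2·155.958480≈111.675541

0 1 1.500 0.000
1 1 -0.625 0.750
2 1 2.531 -0.688
3 1 -2.289 1.609
4 1 5.768 -1.949
5 4 -2.155 3.858
6 4 11.688 -3.007
7 3 -12.173 7.347
8 3 26.593 -9.760
9 3 -33.505 18.177
10 3 63.647 -25.841
11 3 -90.041 44.744
12 3 155.958 -67.393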